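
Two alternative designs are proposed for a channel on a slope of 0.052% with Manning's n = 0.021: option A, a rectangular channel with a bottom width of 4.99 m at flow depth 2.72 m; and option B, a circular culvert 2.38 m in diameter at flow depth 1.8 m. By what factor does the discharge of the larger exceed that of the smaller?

5.58

Channel A: Flow area A = b·y = 4.99 × 2.72 = 13.57 m². Wetted perimeter P = b + 2y = 4.99 + 2×2.72 = 10.43 m. Hydraulic radius R = A/P = 13.57/10.43 = 1.301 m. Q_A = (1/0.021)·13.57·1.301^(2/3)·√0.00052 = 17.57 m³/s.
Channel B: For a circular section of diameter D = 2.38 m at depth y = 1.8 m, the central angle is θ = 2 arccos(1 − 2y/D) = 4.218 rad. Then A = (D²/8)(θ − sin θ) = 3.61 m² and P = Dθ/2 = 5.019 m. Hydraulic radius R = A/P = 3.61/5.019 = 0.7192 m. Q_B = (1/0.021)·3.61·0.7192^(2/3)·√0.00052 = 3.146 m³/s.
The larger discharge is 17.57 m³/s and the smaller is 3.146 m³/s; the ratio is 5.58.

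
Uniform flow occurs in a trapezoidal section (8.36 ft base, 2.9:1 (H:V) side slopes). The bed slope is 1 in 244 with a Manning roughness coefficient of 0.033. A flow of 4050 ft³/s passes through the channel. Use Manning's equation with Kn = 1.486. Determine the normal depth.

y_n = 10.9 ft

Manning's equation rearranged: A R^(2/3) = nQ / (1.486·√S) = 0.033 × 4050 / (1.486 × √0.004098) = 1405.
Trying y = 11.9 ft: A R^(2/3) = 1735 — high.
Trying y = 7.54 ft: A R^(2/3) = 590.7 — low.
Trying y = 10.9 ft: A R^(2/3) = 1405 — matches.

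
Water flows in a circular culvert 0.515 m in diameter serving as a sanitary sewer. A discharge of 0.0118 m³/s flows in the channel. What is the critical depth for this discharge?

y_c = 0.0704 m

At critical depth, Q² T / (g A³) = 1, i.e. A³/T = Q²/g = 0.0118²/9.81 = 0.00001419.
At y = 0.0856 m: A³/T = 0.00003063 — high.
At y = 0.0629 m: A³/T = 0.000009093 — low.
At y = 0.0704 m: A³/T = 0.00001418 — matches.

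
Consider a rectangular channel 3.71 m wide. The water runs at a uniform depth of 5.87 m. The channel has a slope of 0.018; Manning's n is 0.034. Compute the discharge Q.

Flow area A = b·y = 3.71 × 5.87 = 21.78 m². Wetted perimeter P = b + 2y = 3.71 + 2×5.87 = 15.45 m.
Hydraulic radius R = A/P = 21.78/15.45 = 1.41 m.
Manning's equation: Q = (1/n) A R^(2/3) S^(1/2) = (1/0.034) × 21.78 × 1.41^(2/3) × 0.018^(1/2) = 108 m³/s.

Q = 108 m³/s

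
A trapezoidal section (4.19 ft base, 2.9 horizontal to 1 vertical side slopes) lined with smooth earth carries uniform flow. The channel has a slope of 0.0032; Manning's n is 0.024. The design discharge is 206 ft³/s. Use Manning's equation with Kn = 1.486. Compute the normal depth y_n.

y_n = 3.08 ft

Manning's equation rearranged: A R^(2/3) = nQ / (1.486·√S) = 0.024 × 206 / (1.486 × √0.0032) = 58.81.
At y = 3.65 ft: A R^(2/3) = 86.42 — too large.
At y = 2.45 ft: A R^(2/3) = 35.28 — too small.
At y = 3.08 ft: A R^(2/3) = 58.71 — close enough.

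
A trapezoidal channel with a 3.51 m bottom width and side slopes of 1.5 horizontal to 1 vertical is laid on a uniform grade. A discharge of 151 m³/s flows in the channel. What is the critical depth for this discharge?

At critical depth, Q² T / (g A³) = 1, i.e. A³/T = Q²/g = 151²/9.81 = 2324.
At y = 3.99 m: A³/T = 3513 — high.
At y = 2.87 m: A³/T = 931 — low.
At y = 3.61 m: A³/T = 2332 — close enough.

y_c = 3.61 m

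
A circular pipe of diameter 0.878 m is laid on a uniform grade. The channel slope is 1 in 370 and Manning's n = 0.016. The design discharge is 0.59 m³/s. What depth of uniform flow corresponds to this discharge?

y_n = 0.607 m

Manning's equation rearranged: A R^(2/3) = nQ / (1·√S) = 0.016 × 0.59 / (√0.002703) = 0.1816.
Try y = 0.753 m: A R^(2/3) = 0.2285 — too large.
Try y = 0.537 m: A R^(2/3) = 0.1524 — too small.
Try y = 0.607 m: A R^(2/3) = 0.1815 — close enough.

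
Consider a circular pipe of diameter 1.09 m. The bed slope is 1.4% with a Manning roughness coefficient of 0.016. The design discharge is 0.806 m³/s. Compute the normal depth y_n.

Manning's equation rearranged: A R^(2/3) = nQ / (1·√S) = 0.016 × 0.806 / (√0.014) = 0.109.
Trying y = 0.446 m: A R^(2/3) = 0.1378 — high.
Trying y = 0.289 m: A R^(2/3) = 0.06034 — low.
Trying y = 0.393 m: A R^(2/3) = 0.109 — close enough.

y_n = 0.393 m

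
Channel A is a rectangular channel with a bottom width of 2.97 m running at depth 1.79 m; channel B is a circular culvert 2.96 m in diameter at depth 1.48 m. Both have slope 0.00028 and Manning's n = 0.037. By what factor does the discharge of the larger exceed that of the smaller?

1.64

Channel A: Flow area A = b·y = 2.97 × 1.79 = 5.316 m². Wetted perimeter P = b + 2y = 2.97 + 2×1.79 = 6.55 m. Hydraulic radius R = A/P = 5.316/6.55 = 0.8116 m. Q_A = (1/0.037)·5.316·0.8116^(2/3)·√0.00028 = 2.092 m³/s.
Channel B: For a circular section of diameter D = 2.96 m at depth y = 1.48 m, the central angle is θ = 2 arccos(1 − 2y/D) = 3.142 rad. Then A = (D²/8)(θ − sin θ) = 3.441 m² and P = Dθ/2 = 4.65 m. Hydraulic radius R = A/P = 3.441/4.65 = 0.74 m. Q_B = (1/0.037)·3.441·0.74^(2/3)·√0.00028 = 1.273 m³/s.
The larger discharge is 2.092 m³/s and the smaller is 1.273 m³/s; the ratio is 1.64.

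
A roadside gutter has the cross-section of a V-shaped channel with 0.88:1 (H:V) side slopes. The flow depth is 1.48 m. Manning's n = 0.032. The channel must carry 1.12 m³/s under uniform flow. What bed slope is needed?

For a triangular section with side slope z = 0.88: A = zy² = 0.88×1.48² = 1.928 m²; P = 2y√(1+z²) = 2×1.48×1.332 = 3.943 m.
Hydraulic radius R = A/P = 1.928/3.943 = 0.4889 m.
From Manning's equation, S = [nQ / (1 A R^(2/3))]² = [0.032 × 1.12 / (1 × 1.928 × 0.4889^(2/3))]² = 0.000898.

S = 0.000898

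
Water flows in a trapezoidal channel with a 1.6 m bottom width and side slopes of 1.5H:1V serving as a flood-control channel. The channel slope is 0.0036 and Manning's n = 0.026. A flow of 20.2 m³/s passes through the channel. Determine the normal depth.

y_n = 1.93 m

Manning's equation rearranged: A R^(2/3) = nQ / (1·√S) = 0.026 × 20.2 / (√0.0036) = 8.753.
Try y = 1.35 m: A R^(2/3) = 4.064 — too small.
Try y = 2.36 m: A R^(2/3) = 13.7 — too large.
Try y = 1.93 m: A R^(2/3) = 8.754 — close enough.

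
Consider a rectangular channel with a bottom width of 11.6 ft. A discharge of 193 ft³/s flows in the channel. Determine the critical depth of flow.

y_c = 2.05 ft

For a rectangular channel, critical depth y_c = (q²/g)^(1/3) where q = Q/b = 193/11.6 = 16.64 ft²/s.
So y_c = (16.64²/32.2)^(1/3) = 2.05 ft.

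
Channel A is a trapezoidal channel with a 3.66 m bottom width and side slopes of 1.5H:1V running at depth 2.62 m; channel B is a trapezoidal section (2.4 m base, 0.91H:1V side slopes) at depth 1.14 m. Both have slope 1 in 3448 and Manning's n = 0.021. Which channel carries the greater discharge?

Channel A: With bottom width b = 3.66 m and side slope z = 1.5: A = (b + zy)y = (3.66 + 1.5×2.62)×2.62 = 19.89 m²; P = b + 2y√(1+z²) = 3.66 + 2×2.62×1.803 = 13.11 m. Hydraulic radius R = A/P = 19.89/13.11 = 1.517 m. Q_A = (1/0.021)·19.89·1.517^(2/3)·√0.00029 = 21.29 m³/s.
Channel B: With bottom width b = 2.4 m and side slope z = 0.91: A = (b + zy)y = (2.4 + 0.91×1.14)×1.14 = 3.919 m²; P = b + 2y√(1+z²) = 2.4 + 2×1.14×1.352 = 5.483 m. Hydraulic radius R = A/P = 3.919/5.483 = 0.7147 m. Q_B = (1/0.021)·3.919·0.7147^(2/3)·√0.00029 = 2.54 m³/s.
Q_A = 21.29 m³/s vs Q_B = 2.54 m³/s, so channel A carries more.

channel A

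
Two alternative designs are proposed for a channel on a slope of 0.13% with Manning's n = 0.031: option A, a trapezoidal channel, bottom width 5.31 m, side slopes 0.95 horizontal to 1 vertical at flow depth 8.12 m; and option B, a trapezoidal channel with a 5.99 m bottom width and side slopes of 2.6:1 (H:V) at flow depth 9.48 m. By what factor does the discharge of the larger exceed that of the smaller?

Channel A: With bottom width b = 5.31 m and side slope z = 0.95: A = (b + zy)y = (5.31 + 0.95×8.12)×8.12 = 105.8 m²; P = b + 2y√(1+z²) = 5.31 + 2×8.12×1.379 = 27.71 m. Hydraulic radius R = A/P = 105.8/27.71 = 3.816 m. Q_A = (1/0.031)·105.8·3.816^(2/3)·√0.0013 = 300.4 m³/s.
Channel B: With bottom width b = 5.99 m and side slope z = 2.6: A = (b + zy)y = (5.99 + 2.6×9.48)×9.48 = 290.4 m²; P = b + 2y√(1+z²) = 5.99 + 2×9.48×2.786 = 58.81 m. Hydraulic radius R = A/P = 290.4/58.81 = 4.939 m. Q_B = (1/0.031)·290.4·4.939^(2/3)·√0.0013 = 979.7 m³/s.
The larger discharge is 979.7 m³/s and the smaller is 300.4 m³/s; the ratio is 3.26.

3.26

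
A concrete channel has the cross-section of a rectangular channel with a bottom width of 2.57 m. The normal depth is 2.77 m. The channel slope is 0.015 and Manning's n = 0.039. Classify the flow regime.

Flow area A = b·y = 2.57 × 2.77 = 7.119 m². Wetted perimeter P = b + 2y = 2.57 + 2×2.77 = 8.11 m.
Hydraulic radius R = A/P = 7.119/8.11 = 0.8778 m.
V = (1/n) R^(2/3) √S = (1/0.039) × 0.8778^(2/3) × √0.015 = 2.879 m/s. Hydraulic depth D_h = A/T = 7.119/2.57 = 2.77 m.
Froude number Fr = V/√(g·D_h) = 2.879/√(9.81×2.77) = 0.552, which is less than 1, so the flow is subcritical.

subcritical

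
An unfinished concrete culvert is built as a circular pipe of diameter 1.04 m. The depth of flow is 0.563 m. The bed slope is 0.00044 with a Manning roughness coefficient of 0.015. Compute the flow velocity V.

For a circular section of diameter D = 1.04 m at depth y = 0.563 m, the central angle is θ = 2 arccos(1 − 2y/D) = 3.307 rad. Then A = (D²/8)(θ − sin θ) = 0.4694 m² and P = Dθ/2 = 1.72 m.
Hydraulic radius R = A/P = 0.4694/1.72 = 0.273 m.
From Manning's equation, V = (1/n) R^(2/3) S^(1/2) = (1/0.015) × 0.273^(2/3) × 0.00044^(1/2) = 0.588 m/s.

V = 0.588 m/s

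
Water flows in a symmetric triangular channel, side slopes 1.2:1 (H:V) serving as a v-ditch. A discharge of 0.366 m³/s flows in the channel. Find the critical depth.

y_c = 0.452 m

At critical depth, Q² T / (g A³) = 1, i.e. A³/T = Q²/g = 0.366²/9.81 = 0.01366.
Try y = 0.551 m: A³/T = 0.03657 — too large.
Try y = 0.321 m: A³/T = 0.002454 — too small.
Try y = 0.452 m: A³/T = 0.01358 — matches.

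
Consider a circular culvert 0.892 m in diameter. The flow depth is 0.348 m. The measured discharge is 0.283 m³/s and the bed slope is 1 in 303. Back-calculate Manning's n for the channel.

n = 0.015

For a circular section of diameter D = 0.892 m at depth y = 0.348 m, the central angle is θ = 2 arccos(1 − 2y/D) = 2.699 rad. Then A = (D²/8)(θ − sin θ) = 0.2257 m² and P = Dθ/2 = 1.204 m.
Hydraulic radius R = A/P = 0.2257/1.204 = 0.1876 m.
Rearranging Manning's equation: n = (1/Q) A R^(2/3) S^(1/2) = (1/0.283) × 0.2257 × 0.1876^(2/3) × √0.0033 = 0.015.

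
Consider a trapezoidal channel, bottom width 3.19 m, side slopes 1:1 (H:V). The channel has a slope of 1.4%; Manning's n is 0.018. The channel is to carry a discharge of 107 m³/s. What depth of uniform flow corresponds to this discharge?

y_n = 2.4 m

Manning's equation rearranged: A R^(2/3) = nQ / (1·√S) = 0.018 × 107 / (√0.014) = 16.28.
Trying y = 2.94 m: A R^(2/3) = 24.31 — over.
Trying y = 2.09 m: A R^(2/3) = 12.55 — short.
Trying y = 2.4 m: A R^(2/3) = 16.34 — close enough.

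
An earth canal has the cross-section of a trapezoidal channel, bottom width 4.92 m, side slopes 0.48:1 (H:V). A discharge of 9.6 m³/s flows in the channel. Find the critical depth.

y_c = 0.712 m

At critical depth, Q² T / (g A³) = 1, i.e. A³/T = Q²/g = 9.6²/9.81 = 9.394.
Trying y = 0.543 m: A³/T = 4.091 — low.
Trying y = 0.892 m: A³/T = 18.8 — high.
Trying y = 0.712 m: A³/T = 9.384 — matches.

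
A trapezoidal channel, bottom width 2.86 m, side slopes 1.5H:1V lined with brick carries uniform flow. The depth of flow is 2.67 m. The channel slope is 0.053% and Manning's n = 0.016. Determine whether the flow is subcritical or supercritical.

subcritical

With bottom width b = 2.86 m and side slope z = 1.5: A = (b + zy)y = (2.86 + 1.5×2.67)×2.67 = 18.33 m²; P = b + 2y√(1+z²) = 2.86 + 2×2.67×1.803 = 12.49 m.
Hydraulic radius R = A/P = 18.33/12.49 = 1.468 m.
V = (1/n) R^(2/3) √S = (1/0.016) × 1.468^(2/3) × √0.00053 = 1.858 m/s. Hydraulic depth D_h = A/T = 18.33/10.87 = 1.686 m.
Froude number Fr = V/√(g·D_h) = 1.858/√(9.81×1.686) = 0.457, which is less than 1, so the flow is subcritical.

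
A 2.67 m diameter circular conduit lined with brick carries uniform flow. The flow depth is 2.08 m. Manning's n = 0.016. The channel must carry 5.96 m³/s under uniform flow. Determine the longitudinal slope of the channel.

For a circular section of diameter D = 2.67 m at depth y = 2.08 m, the central angle is θ = 2 arccos(1 − 2y/D) = 4.326 rad. Then A = (D²/8)(θ − sin θ) = 4.68 m² and P = Dθ/2 = 5.775 m.
Hydraulic radius R = A/P = 4.68/5.775 = 0.8104 m.
From Manning's equation, S = [nQ / (1 A R^(2/3))]² = [0.016 × 5.96 / (1 × 4.68 × 0.8104^(2/3))]² = 0.00055.

S = 0.00055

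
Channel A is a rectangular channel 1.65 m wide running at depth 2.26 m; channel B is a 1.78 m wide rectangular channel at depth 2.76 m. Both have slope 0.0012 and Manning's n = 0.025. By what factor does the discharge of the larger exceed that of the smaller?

Channel A: Flow area A = b·y = 1.65 × 2.26 = 3.729 m². Wetted perimeter P = b + 2y = 1.65 + 2×2.26 = 6.17 m. Hydraulic radius R = A/P = 3.729/6.17 = 0.6044 m. Q_A = (1/0.025)·3.729·0.6044^(2/3)·√0.0012 = 3.694 m³/s.
Channel B: Flow area A = b·y = 1.78 × 2.76 = 4.913 m². Wetted perimeter P = b + 2y = 1.78 + 2×2.76 = 7.3 m. Hydraulic radius R = A/P = 4.913/7.3 = 0.673 m. Q_B = (1/0.025)·4.913·0.673^(2/3)·√0.0012 = 5.228 m³/s.
The larger discharge is 5.228 m³/s and the smaller is 3.694 m³/s; the ratio is 1.42.

1.42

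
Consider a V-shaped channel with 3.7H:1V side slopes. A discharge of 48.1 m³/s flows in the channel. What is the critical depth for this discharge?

y_c = 2.03 m

At critical depth, Q² T / (g A³) = 1, i.e. A³/T = Q²/g = 48.1²/9.81 = 235.8.
Trying y = 1.7 m: A³/T = 97.19 — too small.
Trying y = 2.39 m: A³/T = 533.8 — too large.
Trying y = 2.03 m: A³/T = 236 — close enough.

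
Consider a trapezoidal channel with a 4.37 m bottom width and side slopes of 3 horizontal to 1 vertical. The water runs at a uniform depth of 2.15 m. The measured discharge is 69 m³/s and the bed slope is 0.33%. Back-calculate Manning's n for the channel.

n = 0.023

With bottom width b = 4.37 m and side slope z = 3: A = (b + zy)y = (4.37 + 3×2.15)×2.15 = 23.26 m²; P = b + 2y√(1+z²) = 4.37 + 2×2.15×3.162 = 17.97 m.
Hydraulic radius R = A/P = 23.26/17.97 = 1.295 m.
Rearranging Manning's equation: n = (1/Q) A R^(2/3) S^(1/2) = (1/69) × 23.26 × 1.295^(2/3) × √0.0033 = 0.023.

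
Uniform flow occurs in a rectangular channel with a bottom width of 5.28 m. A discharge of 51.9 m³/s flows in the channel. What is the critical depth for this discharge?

y_c = 2.14 m

For a rectangular channel, critical depth y_c = (q²/g)^(1/3) where q = Q/b = 51.9/5.28 = 9.83 m²/s.
So y_c = (9.83²/9.81)^(1/3) = 2.14 m.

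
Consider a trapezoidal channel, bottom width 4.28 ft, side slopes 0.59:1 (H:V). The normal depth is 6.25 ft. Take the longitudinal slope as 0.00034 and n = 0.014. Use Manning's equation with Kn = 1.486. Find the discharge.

Q = 187 ft³/s

With bottom width b = 4.28 ft and side slope z = 0.59: A = (b + zy)y = (4.28 + 0.59×6.25)×6.25 = 49.8 ft²; P = b + 2y√(1+z²) = 4.28 + 2×6.25×1.161 = 18.79 ft.
Hydraulic radius R = A/P = 49.8/18.79 = 2.65 ft.
Manning's equation: Q = (1.486/n) A R^(2/3) S^(1/2) = (1.486/0.014) × 49.8 × 2.65^(2/3) × 0.00034^(1/2) = 187 ft³/s.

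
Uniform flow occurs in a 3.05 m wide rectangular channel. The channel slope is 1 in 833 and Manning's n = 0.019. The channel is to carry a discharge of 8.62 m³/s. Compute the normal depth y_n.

Manning's equation rearranged: A R^(2/3) = nQ / (1·√S) = 0.019 × 8.62 / (√0.0012) = 4.727.
Try y = 2.09 m: A R^(2/3) = 5.861 — too large.
Try y = 1.77 m: A R^(2/3) = 4.726 — ≈ 4.727.

y_n = 1.77 m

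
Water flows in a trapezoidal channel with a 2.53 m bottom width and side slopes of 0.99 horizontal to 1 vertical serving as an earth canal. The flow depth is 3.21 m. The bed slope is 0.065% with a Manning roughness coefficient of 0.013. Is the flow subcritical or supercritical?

With bottom width b = 2.53 m and side slope z = 0.99: A = (b + zy)y = (2.53 + 0.99×3.21)×3.21 = 18.32 m²; P = b + 2y√(1+z²) = 2.53 + 2×3.21×1.407 = 11.56 m.
Hydraulic radius R = A/P = 18.32/11.56 = 1.584 m.
V = (1/n) R^(2/3) √S = (1/0.013) × 1.584^(2/3) × √0.00065 = 2.665 m/s. Hydraulic depth D_h = A/T = 18.32/8.886 = 2.062 m.
Froude number Fr = V/√(g·D_h) = 2.665/√(9.81×2.062) = 0.593, which is less than 1, so the flow is subcritical.

subcritical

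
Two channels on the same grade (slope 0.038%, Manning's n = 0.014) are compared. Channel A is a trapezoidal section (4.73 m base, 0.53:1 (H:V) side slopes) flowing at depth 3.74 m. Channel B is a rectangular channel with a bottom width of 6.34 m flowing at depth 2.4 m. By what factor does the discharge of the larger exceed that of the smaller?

2.06

Channel A: With bottom width b = 4.73 m and side slope z = 0.53: A = (b + zy)y = (4.73 + 0.53×3.74)×3.74 = 25.1 m²; P = b + 2y√(1+z²) = 4.73 + 2×3.74×1.132 = 13.2 m. Hydraulic radius R = A/P = 25.1/13.2 = 1.902 m. Q_A = (1/0.014)·25.1·1.902^(2/3)·√0.00038 = 53.67 m³/s.
Channel B: Flow area A = b·y = 6.34 × 2.4 = 15.22 m². Wetted perimeter P = b + 2y = 6.34 + 2×2.4 = 11.14 m. Hydraulic radius R = A/P = 15.22/11.14 = 1.366 m. Q_B = (1/0.014)·15.22·1.366^(2/3)·√0.00038 = 26.08 m³/s.
The larger discharge is 53.67 m³/s and the smaller is 26.08 m³/s; the ratio is 2.06.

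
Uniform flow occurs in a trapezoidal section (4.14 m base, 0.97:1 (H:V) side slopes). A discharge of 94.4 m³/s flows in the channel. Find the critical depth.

y_c = 2.96 m

At critical depth, Q² T / (g A³) = 1, i.e. A³/T = Q²/g = 94.4²/9.81 = 908.4.
Trying y = 2.02 m: A³/T = 232.1 — low.
Trying y = 3.61 m: A³/T = 1884 — high.
Trying y = 2.96 m: A³/T = 904.5 — ≈ 908.4.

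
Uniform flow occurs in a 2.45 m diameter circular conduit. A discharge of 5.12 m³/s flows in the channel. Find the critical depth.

y_c = 1.02 m

At critical depth, Q² T / (g A³) = 1, i.e. A³/T = Q²/g = 5.12²/9.81 = 2.672.
Try y = 0.887 m: A³/T = 1.55 — too small.
Try y = 1.17 m: A³/T = 4.485 — too large.
Try y = 1.02 m: A³/T = 2.652 — close enough.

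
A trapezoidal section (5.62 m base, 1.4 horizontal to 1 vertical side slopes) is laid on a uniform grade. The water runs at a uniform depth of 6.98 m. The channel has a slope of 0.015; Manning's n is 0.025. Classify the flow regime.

supercritical

With bottom width b = 5.62 m and side slope z = 1.4: A = (b + zy)y = (5.62 + 1.4×6.98)×6.98 = 107.4 m²; P = b + 2y√(1+z²) = 5.62 + 2×6.98×1.72 = 29.64 m.
Hydraulic radius R = A/P = 107.4/29.64 = 3.625 m.
V = (1/n) R^(2/3) √S = (1/0.025) × 3.625^(2/3) × √0.015 = 11.56 m/s. Hydraulic depth D_h = A/T = 107.4/25.16 = 4.269 m.
Froude number Fr = V/√(g·D_h) = 11.56/√(9.81×4.269) = 1.79, which is greater than 1, so the flow is supercritical.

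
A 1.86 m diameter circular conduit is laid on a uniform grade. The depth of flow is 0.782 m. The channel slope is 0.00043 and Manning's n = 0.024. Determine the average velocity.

V = 0.479 m/s

For a circular section of diameter D = 1.86 m at depth y = 0.782 m, the central angle is θ = 2 arccos(1 − 2y/D) = 2.822 rad. Then A = (D²/8)(θ − sin θ) = 1.084 m² and P = Dθ/2 = 2.624 m.
Hydraulic radius R = A/P = 1.084/2.624 = 0.4132 m.
From Manning's equation, V = (1/n) R^(2/3) S^(1/2) = (1/0.024) × 0.4132^(2/3) × 0.00043^(1/2) = 0.479 m/s.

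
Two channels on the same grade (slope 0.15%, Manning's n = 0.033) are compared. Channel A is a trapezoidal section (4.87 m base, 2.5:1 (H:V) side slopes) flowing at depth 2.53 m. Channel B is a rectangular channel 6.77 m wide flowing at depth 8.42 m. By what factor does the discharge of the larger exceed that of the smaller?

Channel A: With bottom width b = 4.87 m and side slope z = 2.5: A = (b + zy)y = (4.87 + 2.5×2.53)×2.53 = 28.32 m²; P = b + 2y√(1+z²) = 4.87 + 2×2.53×2.693 = 18.49 m. Hydraulic radius R = A/P = 28.32/18.49 = 1.531 m. Q_A = (1/0.033)·28.32·1.531^(2/3)·√0.0015 = 44.16 m³/s.
Channel B: Flow area A = b·y = 6.77 × 8.42 = 57 m². Wetted perimeter P = b + 2y = 6.77 + 2×8.42 = 23.61 m. Hydraulic radius R = A/P = 57/23.61 = 2.414 m. Q_B = (1/0.033)·57·2.414^(2/3)·√0.0015 = 120.4 m³/s.
The larger discharge is 120.4 m³/s and the smaller is 44.16 m³/s; the ratio is 2.73.

2.73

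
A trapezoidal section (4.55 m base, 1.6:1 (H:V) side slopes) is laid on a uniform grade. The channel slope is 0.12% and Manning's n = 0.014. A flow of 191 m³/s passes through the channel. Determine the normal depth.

y_n = 4.06 m

Manning's equation rearranged: A R^(2/3) = nQ / (1·√S) = 0.014 × 191 / (√0.0012) = 77.19.
Try y = 5 m: A R^(2/3) = 121.1 — high.
Try y = 2.9 m: A R^(2/3) = 38.26 — low.
Try y = 4.06 m: A R^(2/3) = 77.16 — close enough.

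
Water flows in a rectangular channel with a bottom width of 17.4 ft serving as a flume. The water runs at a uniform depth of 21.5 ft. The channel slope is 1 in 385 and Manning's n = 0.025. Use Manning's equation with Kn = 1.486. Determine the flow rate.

Flow area A = b·y = 17.4 × 21.5 = 374.1 ft². Wetted perimeter P = b + 2y = 17.4 + 2×21.5 = 60.4 ft.
Hydraulic radius R = A/P = 374.1/60.4 = 6.194 ft.
Manning's equation: Q = (1.486/n) A R^(2/3) S^(1/2) = (1.486/0.025) × 374.1 × 6.194^(2/3) × 0.002597^(1/2) = 3820 ft³/s.

Q = 3820 ft³/s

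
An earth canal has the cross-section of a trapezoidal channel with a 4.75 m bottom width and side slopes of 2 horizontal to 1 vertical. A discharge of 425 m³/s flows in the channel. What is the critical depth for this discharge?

y_c = 5.15 m

At critical depth, Q² T / (g A³) = 1, i.e. A³/T = Q²/g = 425²/9.81 = 18410.
At y = 3.75 m: A³/T = 4908 — short.
At y = 6.47 m: A³/T = 48950 — over.
At y = 5.15 m: A³/T = 18370 — ≈ 18410.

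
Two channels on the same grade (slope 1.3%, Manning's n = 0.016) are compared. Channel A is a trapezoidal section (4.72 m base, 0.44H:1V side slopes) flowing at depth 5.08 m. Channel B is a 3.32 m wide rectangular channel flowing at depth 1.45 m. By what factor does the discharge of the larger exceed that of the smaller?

Channel A: With bottom width b = 4.72 m and side slope z = 0.44: A = (b + zy)y = (4.72 + 0.44×5.08)×5.08 = 35.33 m²; P = b + 2y√(1+z²) = 4.72 + 2×5.08×1.093 = 15.82 m. Hydraulic radius R = A/P = 35.33/15.82 = 2.233 m. Q_A = (1/0.016)·35.33·2.233^(2/3)·√0.013 = 430.2 m³/s.
Channel B: Flow area A = b·y = 3.32 × 1.45 = 4.814 m². Wetted perimeter P = b + 2y = 3.32 + 2×1.45 = 6.22 m. Hydraulic radius R = A/P = 4.814/6.22 = 0.774 m. Q_B = (1/0.016)·4.814·0.774^(2/3)·√0.013 = 28.92 m³/s.
The larger discharge is 430.2 m³/s and the smaller is 28.92 m³/s; the ratio is 14.9.

14.9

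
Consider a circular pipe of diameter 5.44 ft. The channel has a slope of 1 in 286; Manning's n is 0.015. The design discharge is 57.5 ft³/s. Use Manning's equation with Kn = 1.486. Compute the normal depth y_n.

Manning's equation rearranged: A R^(2/3) = nQ / (1.486·√S) = 0.015 × 57.5 / (1.486 × √0.003497) = 9.816.
Trying y = 1.53 ft: A R^(2/3) = 4.928 — short.
Trying y = 2.2 ft: A R^(2/3) = 9.809 — matches.

y_n = 2.2 ft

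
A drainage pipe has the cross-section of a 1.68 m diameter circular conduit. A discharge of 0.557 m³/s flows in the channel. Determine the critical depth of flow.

y_c = 0.363 m

At critical depth, Q² T / (g A³) = 1, i.e. A³/T = Q²/g = 0.557²/9.81 = 0.03163.
Try y = 0.399 m: A³/T = 0.0458 — high.
Try y = 0.285 m: A³/T = 0.01226 — low.
Try y = 0.363 m: A³/T = 0.03166 — matches.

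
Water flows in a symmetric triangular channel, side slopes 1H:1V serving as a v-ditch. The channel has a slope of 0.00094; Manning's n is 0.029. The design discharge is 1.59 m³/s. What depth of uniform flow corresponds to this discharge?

Manning's equation rearranged: A R^(2/3) = nQ / (1·√S) = 0.029 × 1.59 / (√0.00094) = 1.504.
Try y = 1.16 m: A R^(2/3) = 0.7428 — low.
Try y = 1.78 m: A R^(2/3) = 2.327 — high.
Try y = 1.51 m: A R^(2/3) = 1.501 — ≈ 1.504.

y_n = 1.51 m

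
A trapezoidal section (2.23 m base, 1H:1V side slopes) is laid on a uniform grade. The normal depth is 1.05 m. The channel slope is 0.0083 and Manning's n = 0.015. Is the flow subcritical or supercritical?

With bottom width b = 2.23 m and side slope z = 1: A = (b + zy)y = (2.23 + 1×1.05)×1.05 = 3.444 m²; P = b + 2y√(1+z²) = 2.23 + 2×1.05×1.414 = 5.2 m.
Hydraulic radius R = A/P = 3.444/5.2 = 0.6623 m.
V = (1/n) R^(2/3) √S = (1/0.015) × 0.6623^(2/3) × √0.0083 = 4.615 m/s. Hydraulic depth D_h = A/T = 3.444/4.33 = 0.7954 m.
Froude number Fr = V/√(g·D_h) = 4.615/√(9.81×0.7954) = 1.65, which is greater than 1, so the flow is supercritical.

supercritical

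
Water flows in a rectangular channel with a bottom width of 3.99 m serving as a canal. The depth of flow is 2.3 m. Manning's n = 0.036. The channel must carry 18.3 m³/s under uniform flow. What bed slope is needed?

S = 0.00472

Flow area A = b·y = 3.99 × 2.3 = 9.177 m². Wetted perimeter P = b + 2y = 3.99 + 2×2.3 = 8.59 m.
Hydraulic radius R = A/P = 9.177/8.59 = 1.068 m.
From Manning's equation, S = [nQ / (1 A R^(2/3))]² = [0.036 × 18.3 / (1 × 9.177 × 1.068^(2/3))]² = 0.00472.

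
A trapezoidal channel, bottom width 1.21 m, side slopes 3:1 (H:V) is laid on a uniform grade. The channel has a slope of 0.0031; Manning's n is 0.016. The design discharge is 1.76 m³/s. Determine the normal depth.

y_n = 0.453 m

Manning's equation rearranged: A R^(2/3) = nQ / (1·√S) = 0.016 × 1.76 / (√0.0031) = 0.5058.
Trying y = 0.35 m: A R^(2/3) = 0.2978 — too small.
Trying y = 0.567 m: A R^(2/3) = 0.8106 — too large.
Trying y = 0.453 m: A R^(2/3) = 0.5047 — ≈ 0.5058.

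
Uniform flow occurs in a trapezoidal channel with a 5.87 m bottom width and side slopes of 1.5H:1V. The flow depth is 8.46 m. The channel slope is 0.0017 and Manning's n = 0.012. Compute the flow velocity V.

With bottom width b = 5.87 m and side slope z = 1.5: A = (b + zy)y = (5.87 + 1.5×8.46)×8.46 = 157 m²; P = b + 2y√(1+z²) = 5.87 + 2×8.46×1.803 = 36.37 m.
Hydraulic radius R = A/P = 157/36.37 = 4.317 m.
From Manning's equation, V = (1/n) R^(2/3) S^(1/2) = (1/0.012) × 4.317^(2/3) × 0.0017^(1/2) = 9.11 m/s.

V = 9.11 m/s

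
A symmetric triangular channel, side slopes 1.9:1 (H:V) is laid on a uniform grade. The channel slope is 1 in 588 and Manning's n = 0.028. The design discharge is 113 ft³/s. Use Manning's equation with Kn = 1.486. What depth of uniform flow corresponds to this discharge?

y_n = 4.23 ft

Manning's equation rearranged: A R^(2/3) = nQ / (1.486·√S) = 0.028 × 113 / (1.486 × √0.001701) = 51.63.
At y = 3.02 ft: A R^(2/3) = 21.02 — low.
At y = 4.23 ft: A R^(2/3) = 51.63 — matches.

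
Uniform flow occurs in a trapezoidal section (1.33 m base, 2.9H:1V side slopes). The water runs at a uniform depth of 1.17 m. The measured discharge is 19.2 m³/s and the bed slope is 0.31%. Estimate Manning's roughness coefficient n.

n = 0.012

With bottom width b = 1.33 m and side slope z = 2.9: A = (b + zy)y = (1.33 + 2.9×1.17)×1.17 = 5.526 m²; P = b + 2y√(1+z²) = 1.33 + 2×1.17×3.068 = 8.508 m.
Hydraulic radius R = A/P = 5.526/8.508 = 0.6495 m.
Rearranging Manning's equation: n = (1/Q) A R^(2/3) S^(1/2) = (1/19.2) × 5.526 × 0.6495^(2/3) × √0.0031 = 0.012.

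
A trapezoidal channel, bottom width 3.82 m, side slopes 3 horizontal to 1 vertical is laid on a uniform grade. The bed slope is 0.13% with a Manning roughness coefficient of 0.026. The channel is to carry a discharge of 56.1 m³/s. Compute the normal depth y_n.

Manning's equation rearranged: A R^(2/3) = nQ / (1·√S) = 0.026 × 56.1 / (√0.0013) = 40.45.
Try y = 3.29 m: A R^(2/3) = 67.36 — high.
Try y = 2.01 m: A R^(2/3) = 22.33 — low.
Try y = 2.63 m: A R^(2/3) = 40.46 — matches.

y_n = 2.63 m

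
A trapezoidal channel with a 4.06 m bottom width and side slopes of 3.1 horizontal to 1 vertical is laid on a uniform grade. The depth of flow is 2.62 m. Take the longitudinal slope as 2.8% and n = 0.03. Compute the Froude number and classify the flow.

supercritical

With bottom width b = 4.06 m and side slope z = 3.1: A = (b + zy)y = (4.06 + 3.1×2.62)×2.62 = 31.92 m²; P = b + 2y√(1+z²) = 4.06 + 2×2.62×3.257 = 21.13 m.
Hydraulic radius R = A/P = 31.92/21.13 = 1.511 m.
V = (1/n) R^(2/3) √S = (1/0.03) × 1.511^(2/3) × √0.028 = 7.343 m/s. Hydraulic depth D_h = A/T = 31.92/20.3 = 1.572 m.
Froude number Fr = V/√(g·D_h) = 7.343/√(9.81×1.572) = 1.87, which is greater than 1, so the flow is supercritical.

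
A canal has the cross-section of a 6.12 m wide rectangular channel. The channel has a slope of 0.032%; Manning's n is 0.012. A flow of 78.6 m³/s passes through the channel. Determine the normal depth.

y_n = 5.49 m

Manning's equation rearranged: A R^(2/3) = nQ / (1·√S) = 0.012 × 78.6 / (√0.00032) = 52.73.
Trying y = 6.15 m: A R^(2/3) = 60.61 — over.
Trying y = 4.33 m: A R^(2/3) = 39.11 — short.
Trying y = 5.49 m: A R^(2/3) = 52.71 — matches.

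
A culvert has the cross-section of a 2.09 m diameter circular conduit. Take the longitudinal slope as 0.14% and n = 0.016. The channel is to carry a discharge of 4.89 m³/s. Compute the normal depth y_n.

y_n = 1.61 m

Manning's equation rearranged: A R^(2/3) = nQ / (1·√S) = 0.016 × 4.89 / (√0.0014) = 2.091.
Trying y = 1.94 m: A R^(2/3) = 2.392 — too large.
Trying y = 1.61 m: A R^(2/3) = 2.092 — close enough.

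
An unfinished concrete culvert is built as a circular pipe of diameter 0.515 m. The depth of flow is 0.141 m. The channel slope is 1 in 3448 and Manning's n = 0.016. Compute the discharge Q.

For a circular section of diameter D = 0.515 m at depth y = 0.141 m, the central angle is θ = 2 arccos(1 − 2y/D) = 2.203 rad. Then A = (D²/8)(θ − sin θ) = 0.04627 m² and P = Dθ/2 = 0.5672 m.
Hydraulic radius R = A/P = 0.04627/0.5672 = 0.08158 m.
Manning's equation: Q = (1/n) A R^(2/3) S^(1/2) = (1/0.016) × 0.04627 × 0.08158^(2/3) × 0.00029^(1/2) = 0.00926 m³/s.

Q = 0.00926 m³/s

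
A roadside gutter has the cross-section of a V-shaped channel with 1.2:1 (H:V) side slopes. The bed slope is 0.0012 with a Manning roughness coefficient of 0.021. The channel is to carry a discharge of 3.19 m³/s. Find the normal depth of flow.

y_n = 1.52 m

Manning's equation rearranged: A R^(2/3) = nQ / (1·√S) = 0.021 × 3.19 / (√0.0012) = 1.934.
Try y = 1.12 m: A R^(2/3) = 0.8578 — short.
Try y = 1.8 m: A R^(2/3) = 3.04 — over.
Try y = 1.52 m: A R^(2/3) = 1.937 — close enough.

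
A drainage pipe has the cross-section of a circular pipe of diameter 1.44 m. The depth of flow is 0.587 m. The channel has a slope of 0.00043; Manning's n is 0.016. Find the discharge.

Q = 0.373 m³/s

For a circular section of diameter D = 1.44 m at depth y = 0.587 m, the central angle is θ = 2 arccos(1 − 2y/D) = 2.77 rad. Then A = (D²/8)(θ − sin θ) = 0.6239 m² and P = Dθ/2 = 1.994 m.
Hydraulic radius R = A/P = 0.6239/1.994 = 0.3128 m.
Manning's equation: Q = (1/n) A R^(2/3) S^(1/2) = (1/0.016) × 0.6239 × 0.3128^(2/3) × 0.00043^(1/2) = 0.373 m³/s.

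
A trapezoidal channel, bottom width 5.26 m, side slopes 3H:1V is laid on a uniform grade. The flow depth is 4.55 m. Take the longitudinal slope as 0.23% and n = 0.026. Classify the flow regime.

With bottom width b = 5.26 m and side slope z = 3: A = (b + zy)y = (5.26 + 3×4.55)×4.55 = 86.04 m²; P = b + 2y√(1+z²) = 5.26 + 2×4.55×3.162 = 34.04 m.
Hydraulic radius R = A/P = 86.04/34.04 = 2.528 m.
V = (1/n) R^(2/3) √S = (1/0.026) × 2.528^(2/3) × √0.0023 = 3.423 m/s. Hydraulic depth D_h = A/T = 86.04/32.56 = 2.643 m.
Froude number Fr = V/√(g·D_h) = 3.423/√(9.81×2.643) = 0.672, which is less than 1, so the flow is subcritical.

subcritical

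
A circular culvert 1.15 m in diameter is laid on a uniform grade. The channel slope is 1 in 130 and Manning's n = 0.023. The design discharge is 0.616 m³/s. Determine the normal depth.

Manning's equation rearranged: A R^(2/3) = nQ / (1·√S) = 0.023 × 0.616 / (√0.007692) = 0.1615.
Try y = 0.36 m: A R^(2/3) = 0.09619 — short.
Try y = 0.578 m: A R^(2/3) = 0.2282 — over.
Try y = 0.475 m: A R^(2/3) = 0.1616 — ≈ 0.1615.

y_n = 0.475 m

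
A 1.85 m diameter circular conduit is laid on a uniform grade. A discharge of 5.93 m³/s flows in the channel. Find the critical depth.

At critical depth, Q² T / (g A³) = 1, i.e. A³/T = Q²/g = 5.93²/9.81 = 3.585.
At y = 0.891 m: A³/T = 1.137 — short.
At y = 1.38 m: A³/T = 6.174 — over.
At y = 1.2 m: A³/T = 3.557 — close enough.

y_c = 1.2 m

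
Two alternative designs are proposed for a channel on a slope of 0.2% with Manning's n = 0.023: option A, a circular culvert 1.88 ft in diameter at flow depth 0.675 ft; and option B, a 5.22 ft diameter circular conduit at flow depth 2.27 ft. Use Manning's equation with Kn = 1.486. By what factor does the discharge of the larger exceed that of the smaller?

21.6

Channel A: For a circular section of diameter D = 1.88 ft at depth y = 0.675 ft, the central angle is θ = 2 arccos(1 − 2y/D) = 2.57 rad. Then A = (D²/8)(θ − sin θ) = 0.8964 ft² and P = Dθ/2 = 2.416 ft. Hydraulic radius R = A/P = 0.8964/2.416 = 0.3711 ft. Q_A = (1.486/0.023)·0.8964·0.3711^(2/3)·√0.002 = 1.338 ft³/s.
Channel B: For a circular section of diameter D = 5.22 ft at depth y = 2.27 ft, the central angle is θ = 2 arccos(1 − 2y/D) = 2.88 rad. Then A = (D²/8)(θ − sin θ) = 8.931 ft² and P = Dθ/2 = 7.518 ft. Hydraulic radius R = A/P = 8.931/7.518 = 1.188 ft. Q_B = (1.486/0.023)·8.931·1.188^(2/3)·√0.002 = 28.94 ft³/s.
The larger discharge is 28.94 ft³/s and the smaller is 1.338 ft³/s; the ratio is 21.6.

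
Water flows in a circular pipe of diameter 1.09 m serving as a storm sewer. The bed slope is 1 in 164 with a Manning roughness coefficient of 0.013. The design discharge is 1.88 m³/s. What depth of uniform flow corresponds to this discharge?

Manning's equation rearranged: A R^(2/3) = nQ / (1·√S) = 0.013 × 1.88 / (√0.006098) = 0.313.
Trying y = 0.829 m: A R^(2/3) = 0.3634 — high.
Trying y = 0.518 m: A R^(2/3) = 0.1797 — low.
Trying y = 0.736 m: A R^(2/3) = 0.3129 — close enough.

y_n = 0.736 m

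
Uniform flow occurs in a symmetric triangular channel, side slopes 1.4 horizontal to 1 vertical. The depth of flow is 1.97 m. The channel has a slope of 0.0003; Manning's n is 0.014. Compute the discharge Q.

Q = 5.8 m³/s

For a triangular section with side slope z = 1.4: A = zy² = 1.4×1.97² = 5.433 m²; P = 2y√(1+z²) = 2×1.97×1.72 = 6.779 m.
Hydraulic radius R = A/P = 5.433/6.779 = 0.8015 m.
Manning's equation: Q = (1/n) A R^(2/3) S^(1/2) = (1/0.014) × 5.433 × 0.8015^(2/3) × 0.0003^(1/2) = 5.8 m³/s.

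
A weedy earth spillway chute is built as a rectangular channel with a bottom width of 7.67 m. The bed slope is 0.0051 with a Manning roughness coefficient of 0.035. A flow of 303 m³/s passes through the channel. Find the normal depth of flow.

Manning's equation rearranged: A R^(2/3) = nQ / (1·√S) = 0.035 × 303 / (√0.0051) = 148.5.
At y = 10.7 m: A R^(2/3) = 163.9 — too large.
At y = 6.86 m: A R^(2/3) = 95.88 — too small.
At y = 9.84 m: A R^(2/3) = 148.5 — matches.

y_n = 9.84 m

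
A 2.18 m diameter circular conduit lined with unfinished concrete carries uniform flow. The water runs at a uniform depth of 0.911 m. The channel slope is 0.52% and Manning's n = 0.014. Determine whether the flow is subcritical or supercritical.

supercritical

For a circular section of diameter D = 2.18 m at depth y = 0.911 m, the central angle is θ = 2 arccos(1 − 2y/D) = 2.812 rad. Then A = (D²/8)(θ − sin θ) = 1.478 m² and P = Dθ/2 = 3.065 m.
Hydraulic radius R = A/P = 1.478/3.065 = 0.4822 m.
V = (1/n) R^(2/3) √S = (1/0.014) × 0.4822^(2/3) × √0.0052 = 3.167 m/s. Hydraulic depth D_h = A/T = 1.478/2.15 = 0.6872 m.
Froude number Fr = V/√(g·D_h) = 3.167/√(9.81×0.6872) = 1.22, which is greater than 1, so the flow is supercritical.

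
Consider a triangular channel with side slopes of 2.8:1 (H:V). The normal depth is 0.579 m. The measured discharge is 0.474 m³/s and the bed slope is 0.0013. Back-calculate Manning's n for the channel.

n = 0.03

For a triangular section with side slope z = 2.8: A = zy² = 2.8×0.579² = 0.9387 m²; P = 2y√(1+z²) = 2×0.579×2.973 = 3.443 m.
Hydraulic radius R = A/P = 0.9387/3.443 = 0.2726 m.
Rearranging Manning's equation: n = (1/Q) A R^(2/3) S^(1/2) = (1/0.474) × 0.9387 × 0.2726^(2/3) × √0.0013 = 0.03.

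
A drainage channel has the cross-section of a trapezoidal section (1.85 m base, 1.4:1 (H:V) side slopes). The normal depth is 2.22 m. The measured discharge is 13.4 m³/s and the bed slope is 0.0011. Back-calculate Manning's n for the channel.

n = 0.0301

With bottom width b = 1.85 m and side slope z = 1.4: A = (b + zy)y = (1.85 + 1.4×2.22)×2.22 = 11.01 m²; P = b + 2y√(1+z²) = 1.85 + 2×2.22×1.72 = 9.489 m.
Hydraulic radius R = A/P = 11.01/9.489 = 1.16 m.
Rearranging Manning's equation: n = (1/Q) A R^(2/3) S^(1/2) = (1/13.4) × 11.01 × 1.16^(2/3) × √0.0011 = 0.0301.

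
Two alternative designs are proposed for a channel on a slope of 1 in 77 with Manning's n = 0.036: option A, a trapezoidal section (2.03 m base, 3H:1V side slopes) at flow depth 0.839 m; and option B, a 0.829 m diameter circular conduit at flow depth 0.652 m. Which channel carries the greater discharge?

Channel A: With bottom width b = 2.03 m and side slope z = 3: A = (b + zy)y = (2.03 + 3×0.839)×0.839 = 3.815 m²; P = b + 2y√(1+z²) = 2.03 + 2×0.839×3.162 = 7.336 m. Hydraulic radius R = A/P = 3.815/7.336 = 0.52 m. Q_A = (1/0.036)·3.815·0.52^(2/3)·√0.01299 = 7.809 m³/s.
Channel B: For a circular section of diameter D = 0.829 m at depth y = 0.652 m, the central angle is θ = 2 arccos(1 − 2y/D) = 4.362 rad. Then A = (D²/8)(θ − sin θ) = 0.4554 m² and P = Dθ/2 = 1.808 m. Hydraulic radius R = A/P = 0.4554/1.808 = 0.2519 m. Q_B = (1/0.036)·0.4554·0.2519^(2/3)·√0.01299 = 0.5749 m³/s.
Q_A = 7.809 m³/s vs Q_B = 0.5749 m³/s, so channel A carries more.

channel A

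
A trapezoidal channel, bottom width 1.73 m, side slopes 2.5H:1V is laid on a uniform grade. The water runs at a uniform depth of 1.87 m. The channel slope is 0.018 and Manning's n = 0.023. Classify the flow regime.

supercritical

With bottom width b = 1.73 m and side slope z = 2.5: A = (b + zy)y = (1.73 + 2.5×1.87)×1.87 = 11.98 m²; P = b + 2y√(1+z²) = 1.73 + 2×1.87×2.693 = 11.8 m.
Hydraulic radius R = A/P = 11.98/11.8 = 1.015 m.
V = (1/n) R^(2/3) √S = (1/0.023) × 1.015^(2/3) × √0.018 = 5.891 m/s. Hydraulic depth D_h = A/T = 11.98/11.08 = 1.081 m.
Froude number Fr = V/√(g·D_h) = 5.891/√(9.81×1.081) = 1.81, which is greater than 1, so the flow is supercritical.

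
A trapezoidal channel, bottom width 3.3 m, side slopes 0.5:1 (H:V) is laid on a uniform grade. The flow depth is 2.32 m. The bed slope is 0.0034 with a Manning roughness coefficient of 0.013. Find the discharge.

With bottom width b = 3.3 m and side slope z = 0.5: A = (b + zy)y = (3.3 + 0.5×2.32)×2.32 = 10.35 m²; P = b + 2y√(1+z²) = 3.3 + 2×2.32×1.118 = 8.488 m.
Hydraulic radius R = A/P = 10.35/8.488 = 1.219 m.
Manning's equation: Q = (1/n) A R^(2/3) S^(1/2) = (1/0.013) × 10.35 × 1.219^(2/3) × 0.0034^(1/2) = 53 m³/s.

Q = 53 m³/s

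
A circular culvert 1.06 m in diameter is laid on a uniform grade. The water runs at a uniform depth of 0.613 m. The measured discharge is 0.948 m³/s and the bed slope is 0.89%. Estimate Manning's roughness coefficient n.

For a circular section of diameter D = 1.06 m at depth y = 0.613 m, the central angle is θ = 2 arccos(1 − 2y/D) = 3.456 rad. Then A = (D²/8)(θ − sin θ) = 0.5289 m² and P = Dθ/2 = 1.832 m.
Hydraulic radius R = A/P = 0.5289/1.832 = 0.2887 m.
Rearranging Manning's equation: n = (1/Q) A R^(2/3) S^(1/2) = (1/0.948) × 0.5289 × 0.2887^(2/3) × √0.0089 = 0.023.

n = 0.023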